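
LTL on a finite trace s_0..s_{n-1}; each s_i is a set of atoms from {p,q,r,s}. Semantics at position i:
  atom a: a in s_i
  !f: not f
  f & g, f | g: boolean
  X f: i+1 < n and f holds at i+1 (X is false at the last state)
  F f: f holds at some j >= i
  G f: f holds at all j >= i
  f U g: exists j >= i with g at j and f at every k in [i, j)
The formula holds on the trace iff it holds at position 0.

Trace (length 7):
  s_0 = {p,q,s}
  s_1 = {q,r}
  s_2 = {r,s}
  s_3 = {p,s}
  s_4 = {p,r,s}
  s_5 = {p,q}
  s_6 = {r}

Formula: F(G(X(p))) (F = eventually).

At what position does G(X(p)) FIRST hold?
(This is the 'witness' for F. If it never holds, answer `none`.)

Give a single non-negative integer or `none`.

Answer: none

Derivation:
s_0={p,q,s}: G(X(p))=False X(p)=False p=True
s_1={q,r}: G(X(p))=False X(p)=False p=False
s_2={r,s}: G(X(p))=False X(p)=True p=False
s_3={p,s}: G(X(p))=False X(p)=True p=True
s_4={p,r,s}: G(X(p))=False X(p)=True p=True
s_5={p,q}: G(X(p))=False X(p)=False p=True
s_6={r}: G(X(p))=False X(p)=False p=False
F(G(X(p))) does not hold (no witness exists).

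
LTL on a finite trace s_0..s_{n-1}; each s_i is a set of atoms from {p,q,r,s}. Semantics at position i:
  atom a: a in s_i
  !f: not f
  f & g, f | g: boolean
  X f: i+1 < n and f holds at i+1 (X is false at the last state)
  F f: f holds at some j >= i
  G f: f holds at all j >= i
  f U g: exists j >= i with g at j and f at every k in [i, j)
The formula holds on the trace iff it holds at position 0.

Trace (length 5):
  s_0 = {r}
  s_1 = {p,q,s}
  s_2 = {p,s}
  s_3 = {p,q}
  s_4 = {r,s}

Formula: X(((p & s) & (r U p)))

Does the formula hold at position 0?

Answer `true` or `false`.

Answer: true

Derivation:
s_0={r}: X(((p & s) & (r U p)))=True ((p & s) & (r U p))=False (p & s)=False p=False s=False (r U p)=True r=True
s_1={p,q,s}: X(((p & s) & (r U p)))=True ((p & s) & (r U p))=True (p & s)=True p=True s=True (r U p)=True r=False
s_2={p,s}: X(((p & s) & (r U p)))=False ((p & s) & (r U p))=True (p & s)=True p=True s=True (r U p)=True r=False
s_3={p,q}: X(((p & s) & (r U p)))=False ((p & s) & (r U p))=False (p & s)=False p=True s=False (r U p)=True r=False
s_4={r,s}: X(((p & s) & (r U p)))=False ((p & s) & (r U p))=False (p & s)=False p=False s=True (r U p)=False r=True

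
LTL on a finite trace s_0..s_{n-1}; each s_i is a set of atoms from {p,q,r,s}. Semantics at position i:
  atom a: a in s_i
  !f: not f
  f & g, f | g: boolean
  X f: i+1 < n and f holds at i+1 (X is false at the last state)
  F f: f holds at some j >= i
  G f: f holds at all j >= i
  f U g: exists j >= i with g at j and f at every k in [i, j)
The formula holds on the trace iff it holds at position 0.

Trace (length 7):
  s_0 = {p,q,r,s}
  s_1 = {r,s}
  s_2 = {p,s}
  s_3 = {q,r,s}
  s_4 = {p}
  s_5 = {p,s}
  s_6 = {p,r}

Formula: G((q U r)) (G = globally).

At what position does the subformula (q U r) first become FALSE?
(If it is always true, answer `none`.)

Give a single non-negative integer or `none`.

Answer: 2

Derivation:
s_0={p,q,r,s}: (q U r)=True q=True r=True
s_1={r,s}: (q U r)=True q=False r=True
s_2={p,s}: (q U r)=False q=False r=False
s_3={q,r,s}: (q U r)=True q=True r=True
s_4={p}: (q U r)=False q=False r=False
s_5={p,s}: (q U r)=False q=False r=False
s_6={p,r}: (q U r)=True q=False r=True
G((q U r)) holds globally = False
First violation at position 2.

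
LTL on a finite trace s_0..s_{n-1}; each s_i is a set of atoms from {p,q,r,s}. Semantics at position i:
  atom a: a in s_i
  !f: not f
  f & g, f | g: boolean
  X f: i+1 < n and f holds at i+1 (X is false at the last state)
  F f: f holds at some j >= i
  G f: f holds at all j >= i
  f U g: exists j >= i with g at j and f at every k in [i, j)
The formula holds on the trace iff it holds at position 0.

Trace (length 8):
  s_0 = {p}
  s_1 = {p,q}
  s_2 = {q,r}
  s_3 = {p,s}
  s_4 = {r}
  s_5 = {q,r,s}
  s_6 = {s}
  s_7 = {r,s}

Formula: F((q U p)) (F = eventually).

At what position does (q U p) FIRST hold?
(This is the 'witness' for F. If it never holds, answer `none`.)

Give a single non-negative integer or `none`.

s_0={p}: (q U p)=True q=False p=True
s_1={p,q}: (q U p)=True q=True p=True
s_2={q,r}: (q U p)=True q=True p=False
s_3={p,s}: (q U p)=True q=False p=True
s_4={r}: (q U p)=False q=False p=False
s_5={q,r,s}: (q U p)=False q=True p=False
s_6={s}: (q U p)=False q=False p=False
s_7={r,s}: (q U p)=False q=False p=False
F((q U p)) holds; first witness at position 0.

Answer: 0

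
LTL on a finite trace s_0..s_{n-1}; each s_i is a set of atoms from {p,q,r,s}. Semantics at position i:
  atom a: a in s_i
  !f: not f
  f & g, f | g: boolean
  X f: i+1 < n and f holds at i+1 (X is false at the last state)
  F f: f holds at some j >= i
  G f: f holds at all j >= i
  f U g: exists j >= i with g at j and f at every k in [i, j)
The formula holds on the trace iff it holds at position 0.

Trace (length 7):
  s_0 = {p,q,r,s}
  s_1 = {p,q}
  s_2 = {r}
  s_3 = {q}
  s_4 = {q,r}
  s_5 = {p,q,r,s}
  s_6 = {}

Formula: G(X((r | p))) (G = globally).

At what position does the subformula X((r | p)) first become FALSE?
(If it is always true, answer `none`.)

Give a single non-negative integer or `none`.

s_0={p,q,r,s}: X((r | p))=True (r | p)=True r=True p=True
s_1={p,q}: X((r | p))=True (r | p)=True r=False p=True
s_2={r}: X((r | p))=False (r | p)=True r=True p=False
s_3={q}: X((r | p))=True (r | p)=False r=False p=False
s_4={q,r}: X((r | p))=True (r | p)=True r=True p=False
s_5={p,q,r,s}: X((r | p))=False (r | p)=True r=True p=True
s_6={}: X((r | p))=False (r | p)=False r=False p=False
G(X((r | p))) holds globally = False
First violation at position 2.

Answer: 2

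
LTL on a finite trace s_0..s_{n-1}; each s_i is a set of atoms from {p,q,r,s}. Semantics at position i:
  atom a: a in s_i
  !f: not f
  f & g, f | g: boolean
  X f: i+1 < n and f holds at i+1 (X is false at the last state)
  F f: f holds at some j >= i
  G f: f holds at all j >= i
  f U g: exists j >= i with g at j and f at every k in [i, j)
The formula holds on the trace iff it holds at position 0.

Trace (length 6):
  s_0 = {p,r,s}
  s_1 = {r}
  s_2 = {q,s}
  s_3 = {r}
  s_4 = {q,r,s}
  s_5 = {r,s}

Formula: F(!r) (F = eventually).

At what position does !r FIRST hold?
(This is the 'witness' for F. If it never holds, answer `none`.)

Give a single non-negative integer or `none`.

s_0={p,r,s}: !r=False r=True
s_1={r}: !r=False r=True
s_2={q,s}: !r=True r=False
s_3={r}: !r=False r=True
s_4={q,r,s}: !r=False r=True
s_5={r,s}: !r=False r=True
F(!r) holds; first witness at position 2.

Answer: 2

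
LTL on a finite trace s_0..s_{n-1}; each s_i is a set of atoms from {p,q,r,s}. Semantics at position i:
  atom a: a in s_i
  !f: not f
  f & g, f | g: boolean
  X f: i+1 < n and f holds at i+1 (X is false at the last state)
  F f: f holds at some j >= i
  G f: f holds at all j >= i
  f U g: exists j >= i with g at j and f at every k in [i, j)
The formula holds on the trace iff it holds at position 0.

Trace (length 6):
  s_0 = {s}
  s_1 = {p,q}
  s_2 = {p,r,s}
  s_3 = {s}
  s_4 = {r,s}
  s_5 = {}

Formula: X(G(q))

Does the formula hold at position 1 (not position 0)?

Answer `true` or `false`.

Answer: false

Derivation:
s_0={s}: X(G(q))=False G(q)=False q=False
s_1={p,q}: X(G(q))=False G(q)=False q=True
s_2={p,r,s}: X(G(q))=False G(q)=False q=False
s_3={s}: X(G(q))=False G(q)=False q=False
s_4={r,s}: X(G(q))=False G(q)=False q=False
s_5={}: X(G(q))=False G(q)=False q=False
Evaluating at position 1: result = False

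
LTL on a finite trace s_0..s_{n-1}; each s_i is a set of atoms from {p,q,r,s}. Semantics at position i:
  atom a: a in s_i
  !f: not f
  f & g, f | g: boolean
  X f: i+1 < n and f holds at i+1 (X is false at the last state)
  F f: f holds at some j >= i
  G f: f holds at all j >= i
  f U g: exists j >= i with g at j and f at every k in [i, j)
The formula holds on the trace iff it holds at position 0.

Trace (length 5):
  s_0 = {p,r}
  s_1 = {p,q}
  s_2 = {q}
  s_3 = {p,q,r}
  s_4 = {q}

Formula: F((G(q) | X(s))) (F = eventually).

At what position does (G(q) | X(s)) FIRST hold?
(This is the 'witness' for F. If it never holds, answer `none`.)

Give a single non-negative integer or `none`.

s_0={p,r}: (G(q) | X(s))=False G(q)=False q=False X(s)=False s=False
s_1={p,q}: (G(q) | X(s))=True G(q)=True q=True X(s)=False s=False
s_2={q}: (G(q) | X(s))=True G(q)=True q=True X(s)=False s=False
s_3={p,q,r}: (G(q) | X(s))=True G(q)=True q=True X(s)=False s=False
s_4={q}: (G(q) | X(s))=True G(q)=True q=True X(s)=False s=False
F((G(q) | X(s))) holds; first witness at position 1.

Answer: 1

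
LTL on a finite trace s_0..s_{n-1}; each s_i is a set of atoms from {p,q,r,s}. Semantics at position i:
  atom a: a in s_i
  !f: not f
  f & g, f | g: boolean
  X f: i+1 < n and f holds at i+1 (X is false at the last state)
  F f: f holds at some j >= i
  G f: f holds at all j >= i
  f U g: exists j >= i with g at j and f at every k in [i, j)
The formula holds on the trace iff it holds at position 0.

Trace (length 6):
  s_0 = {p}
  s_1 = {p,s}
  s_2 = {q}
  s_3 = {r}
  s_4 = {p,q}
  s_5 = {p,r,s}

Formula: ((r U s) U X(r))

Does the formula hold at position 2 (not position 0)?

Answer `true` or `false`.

s_0={p}: ((r U s) U X(r))=False (r U s)=False r=False s=False X(r)=False
s_1={p,s}: ((r U s) U X(r))=True (r U s)=True r=False s=True X(r)=False
s_2={q}: ((r U s) U X(r))=True (r U s)=False r=False s=False X(r)=True
s_3={r}: ((r U s) U X(r))=False (r U s)=False r=True s=False X(r)=False
s_4={p,q}: ((r U s) U X(r))=True (r U s)=False r=False s=False X(r)=True
s_5={p,r,s}: ((r U s) U X(r))=False (r U s)=True r=True s=True X(r)=False
Evaluating at position 2: result = True

Answer: true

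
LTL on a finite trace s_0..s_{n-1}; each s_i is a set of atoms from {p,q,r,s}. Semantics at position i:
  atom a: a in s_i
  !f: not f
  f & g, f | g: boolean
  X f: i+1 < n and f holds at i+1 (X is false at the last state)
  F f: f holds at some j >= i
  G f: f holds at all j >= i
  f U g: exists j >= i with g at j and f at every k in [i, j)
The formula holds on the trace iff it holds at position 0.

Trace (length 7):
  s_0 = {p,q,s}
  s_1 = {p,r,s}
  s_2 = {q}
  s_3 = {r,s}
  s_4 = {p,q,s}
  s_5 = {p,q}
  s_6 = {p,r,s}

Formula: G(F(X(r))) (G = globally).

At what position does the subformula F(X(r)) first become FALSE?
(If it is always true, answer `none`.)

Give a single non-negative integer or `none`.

s_0={p,q,s}: F(X(r))=True X(r)=True r=False
s_1={p,r,s}: F(X(r))=True X(r)=False r=True
s_2={q}: F(X(r))=True X(r)=True r=False
s_3={r,s}: F(X(r))=True X(r)=False r=True
s_4={p,q,s}: F(X(r))=True X(r)=False r=False
s_5={p,q}: F(X(r))=True X(r)=True r=False
s_6={p,r,s}: F(X(r))=False X(r)=False r=True
G(F(X(r))) holds globally = False
First violation at position 6.

Answer: 6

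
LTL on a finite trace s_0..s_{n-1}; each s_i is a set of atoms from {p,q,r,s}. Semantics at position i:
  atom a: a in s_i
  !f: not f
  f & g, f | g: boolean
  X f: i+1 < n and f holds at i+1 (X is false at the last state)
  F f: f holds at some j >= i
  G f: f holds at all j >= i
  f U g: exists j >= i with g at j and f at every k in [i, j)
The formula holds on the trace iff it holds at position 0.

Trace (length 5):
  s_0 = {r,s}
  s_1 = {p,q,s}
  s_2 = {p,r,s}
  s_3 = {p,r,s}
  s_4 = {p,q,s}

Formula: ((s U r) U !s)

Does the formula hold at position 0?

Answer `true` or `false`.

Answer: false

Derivation:
s_0={r,s}: ((s U r) U !s)=False (s U r)=True s=True r=True !s=False
s_1={p,q,s}: ((s U r) U !s)=False (s U r)=True s=True r=False !s=False
s_2={p,r,s}: ((s U r) U !s)=False (s U r)=True s=True r=True !s=False
s_3={p,r,s}: ((s U r) U !s)=False (s U r)=True s=True r=True !s=False
s_4={p,q,s}: ((s U r) U !s)=False (s U r)=False s=True r=False !s=False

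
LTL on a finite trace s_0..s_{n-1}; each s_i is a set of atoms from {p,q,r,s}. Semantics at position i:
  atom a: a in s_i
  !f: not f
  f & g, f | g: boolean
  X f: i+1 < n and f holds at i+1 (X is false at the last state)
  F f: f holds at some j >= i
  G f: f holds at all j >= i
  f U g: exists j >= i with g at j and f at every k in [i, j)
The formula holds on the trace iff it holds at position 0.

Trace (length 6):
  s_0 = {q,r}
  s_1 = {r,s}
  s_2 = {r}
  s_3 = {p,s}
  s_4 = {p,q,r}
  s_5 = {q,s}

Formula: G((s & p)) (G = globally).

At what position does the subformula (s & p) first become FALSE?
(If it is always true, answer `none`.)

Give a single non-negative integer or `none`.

s_0={q,r}: (s & p)=False s=False p=False
s_1={r,s}: (s & p)=False s=True p=False
s_2={r}: (s & p)=False s=False p=False
s_3={p,s}: (s & p)=True s=True p=True
s_4={p,q,r}: (s & p)=False s=False p=True
s_5={q,s}: (s & p)=False s=True p=False
G((s & p)) holds globally = False
First violation at position 0.

Answer: 0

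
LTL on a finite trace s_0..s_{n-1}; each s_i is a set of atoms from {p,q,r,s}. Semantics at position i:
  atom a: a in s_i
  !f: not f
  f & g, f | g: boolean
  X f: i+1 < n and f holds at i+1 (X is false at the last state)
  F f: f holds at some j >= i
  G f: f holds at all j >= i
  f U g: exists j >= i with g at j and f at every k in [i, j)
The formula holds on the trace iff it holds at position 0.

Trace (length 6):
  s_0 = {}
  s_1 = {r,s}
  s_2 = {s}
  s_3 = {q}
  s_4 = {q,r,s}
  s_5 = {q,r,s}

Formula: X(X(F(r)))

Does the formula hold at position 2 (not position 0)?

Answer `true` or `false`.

s_0={}: X(X(F(r)))=True X(F(r))=True F(r)=True r=False
s_1={r,s}: X(X(F(r)))=True X(F(r))=True F(r)=True r=True
s_2={s}: X(X(F(r)))=True X(F(r))=True F(r)=True r=False
s_3={q}: X(X(F(r)))=True X(F(r))=True F(r)=True r=False
s_4={q,r,s}: X(X(F(r)))=False X(F(r))=True F(r)=True r=True
s_5={q,r,s}: X(X(F(r)))=False X(F(r))=False F(r)=True r=True
Evaluating at position 2: result = True

Answer: true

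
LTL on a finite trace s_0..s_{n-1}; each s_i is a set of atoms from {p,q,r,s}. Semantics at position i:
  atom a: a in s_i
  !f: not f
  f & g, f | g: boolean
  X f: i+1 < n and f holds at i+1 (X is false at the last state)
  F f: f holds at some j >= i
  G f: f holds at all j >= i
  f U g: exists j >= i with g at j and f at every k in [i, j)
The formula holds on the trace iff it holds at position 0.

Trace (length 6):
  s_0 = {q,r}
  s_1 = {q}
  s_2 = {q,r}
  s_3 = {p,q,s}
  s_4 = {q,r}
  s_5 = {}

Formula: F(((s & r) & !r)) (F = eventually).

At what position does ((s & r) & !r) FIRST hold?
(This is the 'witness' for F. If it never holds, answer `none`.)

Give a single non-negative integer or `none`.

s_0={q,r}: ((s & r) & !r)=False (s & r)=False s=False r=True !r=False
s_1={q}: ((s & r) & !r)=False (s & r)=False s=False r=False !r=True
s_2={q,r}: ((s & r) & !r)=False (s & r)=False s=False r=True !r=False
s_3={p,q,s}: ((s & r) & !r)=False (s & r)=False s=True r=False !r=True
s_4={q,r}: ((s & r) & !r)=False (s & r)=False s=False r=True !r=False
s_5={}: ((s & r) & !r)=False (s & r)=False s=False r=False !r=True
F(((s & r) & !r)) does not hold (no witness exists).

Answer: none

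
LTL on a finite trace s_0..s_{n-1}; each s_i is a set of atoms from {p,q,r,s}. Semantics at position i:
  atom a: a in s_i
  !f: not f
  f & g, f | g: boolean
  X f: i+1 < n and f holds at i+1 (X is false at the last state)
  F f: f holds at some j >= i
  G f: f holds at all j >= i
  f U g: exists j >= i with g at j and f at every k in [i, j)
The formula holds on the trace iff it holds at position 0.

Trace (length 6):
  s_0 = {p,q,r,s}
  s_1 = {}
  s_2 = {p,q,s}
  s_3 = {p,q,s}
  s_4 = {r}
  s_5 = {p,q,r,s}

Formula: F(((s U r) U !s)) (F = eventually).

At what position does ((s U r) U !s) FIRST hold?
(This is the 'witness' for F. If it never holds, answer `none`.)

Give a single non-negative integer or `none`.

s_0={p,q,r,s}: ((s U r) U !s)=True (s U r)=True s=True r=True !s=False
s_1={}: ((s U r) U !s)=True (s U r)=False s=False r=False !s=True
s_2={p,q,s}: ((s U r) U !s)=True (s U r)=True s=True r=False !s=False
s_3={p,q,s}: ((s U r) U !s)=True (s U r)=True s=True r=False !s=False
s_4={r}: ((s U r) U !s)=True (s U r)=True s=False r=True !s=True
s_5={p,q,r,s}: ((s U r) U !s)=False (s U r)=True s=True r=True !s=False
F(((s U r) U !s)) holds; first witness at position 0.

Answer: 0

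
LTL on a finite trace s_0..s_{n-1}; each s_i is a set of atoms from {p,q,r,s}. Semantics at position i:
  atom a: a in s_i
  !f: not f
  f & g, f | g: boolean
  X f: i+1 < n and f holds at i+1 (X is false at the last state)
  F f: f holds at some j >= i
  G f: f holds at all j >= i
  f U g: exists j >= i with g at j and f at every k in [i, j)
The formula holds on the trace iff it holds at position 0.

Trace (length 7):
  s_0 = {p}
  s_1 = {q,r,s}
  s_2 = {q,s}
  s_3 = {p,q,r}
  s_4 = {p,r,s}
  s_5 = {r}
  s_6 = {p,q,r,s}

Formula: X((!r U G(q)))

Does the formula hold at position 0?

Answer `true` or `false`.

s_0={p}: X((!r U G(q)))=False (!r U G(q))=False !r=True r=False G(q)=False q=False
s_1={q,r,s}: X((!r U G(q)))=False (!r U G(q))=False !r=False r=True G(q)=False q=True
s_2={q,s}: X((!r U G(q)))=False (!r U G(q))=False !r=True r=False G(q)=False q=True
s_3={p,q,r}: X((!r U G(q)))=False (!r U G(q))=False !r=False r=True G(q)=False q=True
s_4={p,r,s}: X((!r U G(q)))=False (!r U G(q))=False !r=False r=True G(q)=False q=False
s_5={r}: X((!r U G(q)))=True (!r U G(q))=False !r=False r=True G(q)=False q=False
s_6={p,q,r,s}: X((!r U G(q)))=False (!r U G(q))=True !r=False r=True G(q)=True q=True

Answer: false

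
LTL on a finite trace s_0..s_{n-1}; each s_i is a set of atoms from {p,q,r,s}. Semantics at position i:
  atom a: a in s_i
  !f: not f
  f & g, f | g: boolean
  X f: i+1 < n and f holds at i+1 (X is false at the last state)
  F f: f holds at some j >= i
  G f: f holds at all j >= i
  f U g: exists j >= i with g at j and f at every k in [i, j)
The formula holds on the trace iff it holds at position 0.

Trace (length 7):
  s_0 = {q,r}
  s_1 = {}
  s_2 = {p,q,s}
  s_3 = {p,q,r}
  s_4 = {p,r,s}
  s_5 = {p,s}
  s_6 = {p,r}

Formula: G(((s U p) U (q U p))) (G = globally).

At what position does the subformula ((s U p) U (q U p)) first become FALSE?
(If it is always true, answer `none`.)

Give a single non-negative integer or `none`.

s_0={q,r}: ((s U p) U (q U p))=False (s U p)=False s=False p=False (q U p)=False q=True
s_1={}: ((s U p) U (q U p))=False (s U p)=False s=False p=False (q U p)=False q=False
s_2={p,q,s}: ((s U p) U (q U p))=True (s U p)=True s=True p=True (q U p)=True q=True
s_3={p,q,r}: ((s U p) U (q U p))=True (s U p)=True s=False p=True (q U p)=True q=True
s_4={p,r,s}: ((s U p) U (q U p))=True (s U p)=True s=True p=True (q U p)=True q=False
s_5={p,s}: ((s U p) U (q U p))=True (s U p)=True s=True p=True (q U p)=True q=False
s_6={p,r}: ((s U p) U (q U p))=True (s U p)=True s=False p=True (q U p)=True q=False
G(((s U p) U (q U p))) holds globally = False
First violation at position 0.

Answer: 0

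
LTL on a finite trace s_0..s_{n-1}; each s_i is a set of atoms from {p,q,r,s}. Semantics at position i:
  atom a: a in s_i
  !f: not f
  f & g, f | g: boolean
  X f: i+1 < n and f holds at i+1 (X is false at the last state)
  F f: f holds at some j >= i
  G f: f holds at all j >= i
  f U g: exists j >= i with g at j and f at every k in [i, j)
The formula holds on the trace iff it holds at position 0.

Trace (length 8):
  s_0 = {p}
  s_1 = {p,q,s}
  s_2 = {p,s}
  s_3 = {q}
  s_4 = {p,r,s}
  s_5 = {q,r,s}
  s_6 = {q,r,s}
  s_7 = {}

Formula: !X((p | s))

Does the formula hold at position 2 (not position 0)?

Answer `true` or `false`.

Answer: true

Derivation:
s_0={p}: !X((p | s))=False X((p | s))=True (p | s)=True p=True s=False
s_1={p,q,s}: !X((p | s))=False X((p | s))=True (p | s)=True p=True s=True
s_2={p,s}: !X((p | s))=True X((p | s))=False (p | s)=True p=True s=True
s_3={q}: !X((p | s))=False X((p | s))=True (p | s)=False p=False s=False
s_4={p,r,s}: !X((p | s))=False X((p | s))=True (p | s)=True p=True s=True
s_5={q,r,s}: !X((p | s))=False X((p | s))=True (p | s)=True p=False s=True
s_6={q,r,s}: !X((p | s))=True X((p | s))=False (p | s)=True p=False s=True
s_7={}: !X((p | s))=True X((p | s))=False (p | s)=False p=False s=False
Evaluating at position 2: result = True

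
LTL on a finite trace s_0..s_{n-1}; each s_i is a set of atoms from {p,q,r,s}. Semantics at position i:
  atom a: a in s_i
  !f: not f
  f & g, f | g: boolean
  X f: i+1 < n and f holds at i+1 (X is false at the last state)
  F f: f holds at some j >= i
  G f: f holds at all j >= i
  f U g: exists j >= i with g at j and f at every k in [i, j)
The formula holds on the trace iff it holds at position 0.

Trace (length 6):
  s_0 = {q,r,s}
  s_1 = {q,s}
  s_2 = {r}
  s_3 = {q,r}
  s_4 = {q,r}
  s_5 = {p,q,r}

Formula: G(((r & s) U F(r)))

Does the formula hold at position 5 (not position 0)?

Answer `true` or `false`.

s_0={q,r,s}: G(((r & s) U F(r)))=True ((r & s) U F(r))=True (r & s)=True r=True s=True F(r)=True
s_1={q,s}: G(((r & s) U F(r)))=True ((r & s) U F(r))=True (r & s)=False r=False s=True F(r)=True
s_2={r}: G(((r & s) U F(r)))=True ((r & s) U F(r))=True (r & s)=False r=True s=False F(r)=True
s_3={q,r}: G(((r & s) U F(r)))=True ((r & s) U F(r))=True (r & s)=False r=True s=False F(r)=True
s_4={q,r}: G(((r & s) U F(r)))=True ((r & s) U F(r))=True (r & s)=False r=True s=False F(r)=True
s_5={p,q,r}: G(((r & s) U F(r)))=True ((r & s) U F(r))=True (r & s)=False r=True s=False F(r)=True
Evaluating at position 5: result = True

Answer: true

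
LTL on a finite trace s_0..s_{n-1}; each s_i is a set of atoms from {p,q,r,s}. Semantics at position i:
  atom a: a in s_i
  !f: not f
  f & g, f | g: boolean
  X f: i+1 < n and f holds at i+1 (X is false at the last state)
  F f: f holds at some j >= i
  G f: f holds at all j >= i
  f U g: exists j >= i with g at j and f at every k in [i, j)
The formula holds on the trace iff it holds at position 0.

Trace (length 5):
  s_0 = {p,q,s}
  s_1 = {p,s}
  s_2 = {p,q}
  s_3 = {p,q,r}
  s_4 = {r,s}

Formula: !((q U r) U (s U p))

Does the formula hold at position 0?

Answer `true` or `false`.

Answer: false

Derivation:
s_0={p,q,s}: !((q U r) U (s U p))=False ((q U r) U (s U p))=True (q U r)=False q=True r=False (s U p)=True s=True p=True
s_1={p,s}: !((q U r) U (s U p))=False ((q U r) U (s U p))=True (q U r)=False q=False r=False (s U p)=True s=True p=True
s_2={p,q}: !((q U r) U (s U p))=False ((q U r) U (s U p))=True (q U r)=True q=True r=False (s U p)=True s=False p=True
s_3={p,q,r}: !((q U r) U (s U p))=False ((q U r) U (s U p))=True (q U r)=True q=True r=True (s U p)=True s=False p=True
s_4={r,s}: !((q U r) U (s U p))=True ((q U r) U (s U p))=False (q U r)=True q=False r=True (s U p)=False s=True p=False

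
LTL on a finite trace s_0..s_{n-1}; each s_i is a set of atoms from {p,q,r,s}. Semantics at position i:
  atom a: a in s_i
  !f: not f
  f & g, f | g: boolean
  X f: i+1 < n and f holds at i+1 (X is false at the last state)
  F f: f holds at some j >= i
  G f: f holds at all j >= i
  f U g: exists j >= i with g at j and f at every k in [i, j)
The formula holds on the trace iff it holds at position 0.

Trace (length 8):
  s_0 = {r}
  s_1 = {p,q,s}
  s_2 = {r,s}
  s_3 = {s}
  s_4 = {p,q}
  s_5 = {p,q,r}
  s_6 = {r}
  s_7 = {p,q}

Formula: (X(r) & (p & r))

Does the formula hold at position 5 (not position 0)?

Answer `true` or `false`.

s_0={r}: (X(r) & (p & r))=False X(r)=False r=True (p & r)=False p=False
s_1={p,q,s}: (X(r) & (p & r))=False X(r)=True r=False (p & r)=False p=True
s_2={r,s}: (X(r) & (p & r))=False X(r)=False r=True (p & r)=False p=False
s_3={s}: (X(r) & (p & r))=False X(r)=False r=False (p & r)=False p=False
s_4={p,q}: (X(r) & (p & r))=False X(r)=True r=False (p & r)=False p=True
s_5={p,q,r}: (X(r) & (p & r))=True X(r)=True r=True (p & r)=True p=True
s_6={r}: (X(r) & (p & r))=False X(r)=False r=True (p & r)=False p=False
s_7={p,q}: (X(r) & (p & r))=False X(r)=False r=False (p & r)=False p=True
Evaluating at position 5: result = True

Answer: true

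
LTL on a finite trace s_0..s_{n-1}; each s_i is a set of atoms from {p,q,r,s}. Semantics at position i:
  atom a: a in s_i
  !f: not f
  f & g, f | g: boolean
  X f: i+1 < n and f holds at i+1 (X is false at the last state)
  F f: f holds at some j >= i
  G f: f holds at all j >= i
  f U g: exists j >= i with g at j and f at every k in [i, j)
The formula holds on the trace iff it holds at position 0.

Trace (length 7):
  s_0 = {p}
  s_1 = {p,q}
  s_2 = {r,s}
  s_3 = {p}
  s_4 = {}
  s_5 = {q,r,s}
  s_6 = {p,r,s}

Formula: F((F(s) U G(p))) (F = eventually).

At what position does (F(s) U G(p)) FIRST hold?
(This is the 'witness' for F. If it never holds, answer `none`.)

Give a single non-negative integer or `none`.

Answer: 0

Derivation:
s_0={p}: (F(s) U G(p))=True F(s)=True s=False G(p)=False p=True
s_1={p,q}: (F(s) U G(p))=True F(s)=True s=False G(p)=False p=True
s_2={r,s}: (F(s) U G(p))=True F(s)=True s=True G(p)=False p=False
s_3={p}: (F(s) U G(p))=True F(s)=True s=False G(p)=False p=True
s_4={}: (F(s) U G(p))=True F(s)=True s=False G(p)=False p=False
s_5={q,r,s}: (F(s) U G(p))=True F(s)=True s=True G(p)=False p=False
s_6={p,r,s}: (F(s) U G(p))=True F(s)=True s=True G(p)=True p=True
F((F(s) U G(p))) holds; first witness at position 0.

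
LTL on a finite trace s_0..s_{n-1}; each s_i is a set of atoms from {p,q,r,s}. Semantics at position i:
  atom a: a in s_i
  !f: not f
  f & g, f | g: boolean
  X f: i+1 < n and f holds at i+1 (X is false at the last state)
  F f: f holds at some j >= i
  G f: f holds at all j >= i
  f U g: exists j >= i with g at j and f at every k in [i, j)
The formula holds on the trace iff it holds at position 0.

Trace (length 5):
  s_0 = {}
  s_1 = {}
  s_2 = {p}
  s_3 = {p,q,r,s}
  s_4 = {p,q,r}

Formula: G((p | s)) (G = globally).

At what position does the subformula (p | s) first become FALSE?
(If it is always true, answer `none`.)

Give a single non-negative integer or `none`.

s_0={}: (p | s)=False p=False s=False
s_1={}: (p | s)=False p=False s=False
s_2={p}: (p | s)=True p=True s=False
s_3={p,q,r,s}: (p | s)=True p=True s=True
s_4={p,q,r}: (p | s)=True p=True s=False
G((p | s)) holds globally = False
First violation at position 0.

Answer: 0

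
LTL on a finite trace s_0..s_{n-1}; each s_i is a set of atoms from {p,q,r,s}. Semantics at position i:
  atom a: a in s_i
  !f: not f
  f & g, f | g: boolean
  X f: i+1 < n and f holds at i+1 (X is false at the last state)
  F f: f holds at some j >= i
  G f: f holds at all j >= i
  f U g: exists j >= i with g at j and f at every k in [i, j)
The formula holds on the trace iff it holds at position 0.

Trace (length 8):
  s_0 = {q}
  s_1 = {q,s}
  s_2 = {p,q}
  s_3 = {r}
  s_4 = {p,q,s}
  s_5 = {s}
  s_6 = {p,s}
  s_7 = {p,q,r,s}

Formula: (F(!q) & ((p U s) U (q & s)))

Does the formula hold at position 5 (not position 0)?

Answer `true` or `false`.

s_0={q}: (F(!q) & ((p U s) U (q & s)))=False F(!q)=True !q=False q=True ((p U s) U (q & s))=False (p U s)=False p=False s=False (q & s)=False
s_1={q,s}: (F(!q) & ((p U s) U (q & s)))=True F(!q)=True !q=False q=True ((p U s) U (q & s))=True (p U s)=True p=False s=True (q & s)=True
s_2={p,q}: (F(!q) & ((p U s) U (q & s)))=False F(!q)=True !q=False q=True ((p U s) U (q & s))=False (p U s)=False p=True s=False (q & s)=False
s_3={r}: (F(!q) & ((p U s) U (q & s)))=False F(!q)=True !q=True q=False ((p U s) U (q & s))=False (p U s)=False p=False s=False (q & s)=False
s_4={p,q,s}: (F(!q) & ((p U s) U (q & s)))=True F(!q)=True !q=False q=True ((p U s) U (q & s))=True (p U s)=True p=True s=True (q & s)=True
s_5={s}: (F(!q) & ((p U s) U (q & s)))=True F(!q)=True !q=True q=False ((p U s) U (q & s))=True (p U s)=True p=False s=True (q & s)=False
s_6={p,s}: (F(!q) & ((p U s) U (q & s)))=True F(!q)=True !q=True q=False ((p U s) U (q & s))=True (p U s)=True p=True s=True (q & s)=False
s_7={p,q,r,s}: (F(!q) & ((p U s) U (q & s)))=False F(!q)=False !q=False q=True ((p U s) U (q & s))=True (p U s)=True p=True s=True (q & s)=True
Evaluating at position 5: result = True

Answer: true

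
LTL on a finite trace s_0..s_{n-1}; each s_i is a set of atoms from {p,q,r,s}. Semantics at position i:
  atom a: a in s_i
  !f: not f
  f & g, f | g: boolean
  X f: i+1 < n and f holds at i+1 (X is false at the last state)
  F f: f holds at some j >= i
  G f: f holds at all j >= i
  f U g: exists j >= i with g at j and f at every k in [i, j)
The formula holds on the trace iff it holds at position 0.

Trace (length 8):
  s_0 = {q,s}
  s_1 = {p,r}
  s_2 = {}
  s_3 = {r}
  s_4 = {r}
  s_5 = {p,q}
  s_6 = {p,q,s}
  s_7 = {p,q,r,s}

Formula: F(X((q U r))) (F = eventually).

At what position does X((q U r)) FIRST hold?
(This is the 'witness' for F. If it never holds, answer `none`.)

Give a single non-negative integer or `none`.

s_0={q,s}: X((q U r))=True (q U r)=True q=True r=False
s_1={p,r}: X((q U r))=False (q U r)=True q=False r=True
s_2={}: X((q U r))=True (q U r)=False q=False r=False
s_3={r}: X((q U r))=True (q U r)=True q=False r=True
s_4={r}: X((q U r))=True (q U r)=True q=False r=True
s_5={p,q}: X((q U r))=True (q U r)=True q=True r=False
s_6={p,q,s}: X((q U r))=True (q U r)=True q=True r=False
s_7={p,q,r,s}: X((q U r))=False (q U r)=True q=True r=True
F(X((q U r))) holds; first witness at position 0.

Answer: 0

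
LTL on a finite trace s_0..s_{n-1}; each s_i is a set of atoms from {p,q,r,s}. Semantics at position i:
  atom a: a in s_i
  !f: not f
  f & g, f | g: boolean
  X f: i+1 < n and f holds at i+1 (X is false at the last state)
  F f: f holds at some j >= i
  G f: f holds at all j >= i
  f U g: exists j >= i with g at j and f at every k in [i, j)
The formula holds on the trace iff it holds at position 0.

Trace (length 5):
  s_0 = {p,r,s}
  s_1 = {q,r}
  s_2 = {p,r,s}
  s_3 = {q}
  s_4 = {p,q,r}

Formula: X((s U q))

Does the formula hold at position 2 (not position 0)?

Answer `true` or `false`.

Answer: true

Derivation:
s_0={p,r,s}: X((s U q))=True (s U q)=True s=True q=False
s_1={q,r}: X((s U q))=True (s U q)=True s=False q=True
s_2={p,r,s}: X((s U q))=True (s U q)=True s=True q=False
s_3={q}: X((s U q))=True (s U q)=True s=False q=True
s_4={p,q,r}: X((s U q))=False (s U q)=True s=False q=True
Evaluating at position 2: result = True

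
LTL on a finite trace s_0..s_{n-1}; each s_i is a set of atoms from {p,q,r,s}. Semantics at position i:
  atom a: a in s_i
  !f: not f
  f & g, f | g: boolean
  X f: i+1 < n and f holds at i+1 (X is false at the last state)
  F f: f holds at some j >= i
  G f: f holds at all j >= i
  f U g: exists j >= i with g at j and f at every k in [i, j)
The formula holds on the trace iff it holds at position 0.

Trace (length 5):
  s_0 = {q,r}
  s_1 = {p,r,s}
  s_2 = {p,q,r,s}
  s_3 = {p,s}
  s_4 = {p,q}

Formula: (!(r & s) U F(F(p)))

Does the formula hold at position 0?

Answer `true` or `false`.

s_0={q,r}: (!(r & s) U F(F(p)))=True !(r & s)=True (r & s)=False r=True s=False F(F(p))=True F(p)=True p=False
s_1={p,r,s}: (!(r & s) U F(F(p)))=True !(r & s)=False (r & s)=True r=True s=True F(F(p))=True F(p)=True p=True
s_2={p,q,r,s}: (!(r & s) U F(F(p)))=True !(r & s)=False (r & s)=True r=True s=True F(F(p))=True F(p)=True p=True
s_3={p,s}: (!(r & s) U F(F(p)))=True !(r & s)=True (r & s)=False r=False s=True F(F(p))=True F(p)=True p=True
s_4={p,q}: (!(r & s) U F(F(p)))=True !(r & s)=True (r & s)=False r=False s=False F(F(p))=True F(p)=True p=True

Answer: true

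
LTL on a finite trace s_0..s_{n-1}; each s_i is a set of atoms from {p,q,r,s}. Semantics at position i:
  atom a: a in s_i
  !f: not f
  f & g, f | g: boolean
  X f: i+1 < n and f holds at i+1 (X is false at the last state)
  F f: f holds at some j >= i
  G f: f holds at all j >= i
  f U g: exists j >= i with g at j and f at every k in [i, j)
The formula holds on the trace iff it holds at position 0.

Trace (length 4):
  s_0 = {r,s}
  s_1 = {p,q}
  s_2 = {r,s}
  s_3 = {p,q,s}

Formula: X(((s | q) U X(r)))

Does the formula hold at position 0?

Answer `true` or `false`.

Answer: true

Derivation:
s_0={r,s}: X(((s | q) U X(r)))=True ((s | q) U X(r))=True (s | q)=True s=True q=False X(r)=False r=True
s_1={p,q}: X(((s | q) U X(r)))=False ((s | q) U X(r))=True (s | q)=True s=False q=True X(r)=True r=False
s_2={r,s}: X(((s | q) U X(r)))=False ((s | q) U X(r))=False (s | q)=True s=True q=False X(r)=False r=True
s_3={p,q,s}: X(((s | q) U X(r)))=False ((s | q) U X(r))=False (s | q)=True s=True q=True X(r)=False r=False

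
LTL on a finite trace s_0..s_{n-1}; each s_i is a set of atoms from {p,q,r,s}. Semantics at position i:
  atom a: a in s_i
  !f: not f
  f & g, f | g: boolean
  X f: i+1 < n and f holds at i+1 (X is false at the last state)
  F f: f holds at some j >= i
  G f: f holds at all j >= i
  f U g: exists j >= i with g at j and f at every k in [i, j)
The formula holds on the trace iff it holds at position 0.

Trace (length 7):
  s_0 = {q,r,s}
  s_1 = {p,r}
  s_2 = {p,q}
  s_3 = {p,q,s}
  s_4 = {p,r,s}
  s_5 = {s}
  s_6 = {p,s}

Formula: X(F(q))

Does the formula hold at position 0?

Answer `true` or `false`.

s_0={q,r,s}: X(F(q))=True F(q)=True q=True
s_1={p,r}: X(F(q))=True F(q)=True q=False
s_2={p,q}: X(F(q))=True F(q)=True q=True
s_3={p,q,s}: X(F(q))=False F(q)=True q=True
s_4={p,r,s}: X(F(q))=False F(q)=False q=False
s_5={s}: X(F(q))=False F(q)=False q=False
s_6={p,s}: X(F(q))=False F(q)=False q=False

Answer: true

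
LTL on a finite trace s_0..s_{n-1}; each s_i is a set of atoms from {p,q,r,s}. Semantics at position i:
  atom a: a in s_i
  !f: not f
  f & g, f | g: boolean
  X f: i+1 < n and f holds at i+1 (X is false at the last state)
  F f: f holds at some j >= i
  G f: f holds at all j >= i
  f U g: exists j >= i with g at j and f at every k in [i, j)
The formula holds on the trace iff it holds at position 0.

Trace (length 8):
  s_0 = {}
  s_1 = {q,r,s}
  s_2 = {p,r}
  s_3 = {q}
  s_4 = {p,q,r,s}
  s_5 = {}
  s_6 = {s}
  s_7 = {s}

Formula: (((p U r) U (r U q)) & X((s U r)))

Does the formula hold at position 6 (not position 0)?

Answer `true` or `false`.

s_0={}: (((p U r) U (r U q)) & X((s U r)))=False ((p U r) U (r U q))=False (p U r)=False p=False r=False (r U q)=False q=False X((s U r))=True (s U r)=False s=False
s_1={q,r,s}: (((p U r) U (r U q)) & X((s U r)))=True ((p U r) U (r U q))=True (p U r)=True p=False r=True (r U q)=True q=True X((s U r))=True (s U r)=True s=True
s_2={p,r}: (((p U r) U (r U q)) & X((s U r)))=False ((p U r) U (r U q))=True (p U r)=True p=True r=True (r U q)=True q=False X((s U r))=False (s U r)=True s=False
s_3={q}: (((p U r) U (r U q)) & X((s U r)))=True ((p U r) U (r U q))=True (p U r)=False p=False r=False (r U q)=True q=True X((s U r))=True (s U r)=False s=False
s_4={p,q,r,s}: (((p U r) U (r U q)) & X((s U r)))=False ((p U r) U (r U q))=True (p U r)=True p=True r=True (r U q)=True q=True X((s U r))=False (s U r)=True s=True
s_5={}: (((p U r) U (r U q)) & X((s U r)))=False ((p U r) U (r U q))=False (p U r)=False p=False r=False (r U q)=False q=False X((s U r))=False (s U r)=False s=False
s_6={s}: (((p U r) U (r U q)) & X((s U r)))=False ((p U r) U (r U q))=False (p U r)=False p=False r=False (r U q)=False q=False X((s U r))=False (s U r)=False s=True
s_7={s}: (((p U r) U (r U q)) & X((s U r)))=False ((p U r) U (r U q))=False (p U r)=False p=False r=False (r U q)=False q=False X((s U r))=False (s U r)=False s=True
Evaluating at position 6: result = False

Answer: false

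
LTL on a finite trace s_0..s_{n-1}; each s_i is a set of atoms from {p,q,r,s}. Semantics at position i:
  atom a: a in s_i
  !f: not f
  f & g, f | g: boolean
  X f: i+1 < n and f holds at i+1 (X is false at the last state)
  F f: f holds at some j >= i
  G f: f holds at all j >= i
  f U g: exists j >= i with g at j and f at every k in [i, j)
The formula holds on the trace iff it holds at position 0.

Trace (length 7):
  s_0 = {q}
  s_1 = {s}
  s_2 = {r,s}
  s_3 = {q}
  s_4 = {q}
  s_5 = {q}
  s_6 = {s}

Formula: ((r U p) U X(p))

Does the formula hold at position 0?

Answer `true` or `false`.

s_0={q}: ((r U p) U X(p))=False (r U p)=False r=False p=False X(p)=False
s_1={s}: ((r U p) U X(p))=False (r U p)=False r=False p=False X(p)=False
s_2={r,s}: ((r U p) U X(p))=False (r U p)=False r=True p=False X(p)=False
s_3={q}: ((r U p) U X(p))=False (r U p)=False r=False p=False X(p)=False
s_4={q}: ((r U p) U X(p))=False (r U p)=False r=False p=False X(p)=False
s_5={q}: ((r U p) U X(p))=False (r U p)=False r=False p=False X(p)=False
s_6={s}: ((r U p) U X(p))=False (r U p)=False r=False p=False X(p)=False

Answer: false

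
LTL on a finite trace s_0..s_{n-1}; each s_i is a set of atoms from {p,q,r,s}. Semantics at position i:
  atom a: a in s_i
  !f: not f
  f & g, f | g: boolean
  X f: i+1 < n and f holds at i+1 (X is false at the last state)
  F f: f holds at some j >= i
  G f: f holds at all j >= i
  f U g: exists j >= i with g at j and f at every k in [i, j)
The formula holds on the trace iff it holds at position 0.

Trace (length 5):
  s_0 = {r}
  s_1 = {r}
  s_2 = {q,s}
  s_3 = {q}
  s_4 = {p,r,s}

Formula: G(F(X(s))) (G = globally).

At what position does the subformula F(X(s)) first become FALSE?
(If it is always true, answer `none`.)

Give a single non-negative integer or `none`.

Answer: 4

Derivation:
s_0={r}: F(X(s))=True X(s)=False s=False
s_1={r}: F(X(s))=True X(s)=True s=False
s_2={q,s}: F(X(s))=True X(s)=False s=True
s_3={q}: F(X(s))=True X(s)=True s=False
s_4={p,r,s}: F(X(s))=False X(s)=False s=True
G(F(X(s))) holds globally = False
First violation at position 4.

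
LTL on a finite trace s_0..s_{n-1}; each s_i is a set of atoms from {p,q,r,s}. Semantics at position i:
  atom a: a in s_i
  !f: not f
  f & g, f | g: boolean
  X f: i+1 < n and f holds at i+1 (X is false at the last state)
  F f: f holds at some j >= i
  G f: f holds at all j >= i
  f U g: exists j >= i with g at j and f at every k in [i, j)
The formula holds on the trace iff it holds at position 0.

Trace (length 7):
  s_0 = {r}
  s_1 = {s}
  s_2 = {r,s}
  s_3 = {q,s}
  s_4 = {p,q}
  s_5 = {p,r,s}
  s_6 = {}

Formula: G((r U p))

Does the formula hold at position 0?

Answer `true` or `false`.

Answer: false

Derivation:
s_0={r}: G((r U p))=False (r U p)=False r=True p=False
s_1={s}: G((r U p))=False (r U p)=False r=False p=False
s_2={r,s}: G((r U p))=False (r U p)=False r=True p=False
s_3={q,s}: G((r U p))=False (r U p)=False r=False p=False
s_4={p,q}: G((r U p))=False (r U p)=True r=False p=True
s_5={p,r,s}: G((r U p))=False (r U p)=True r=True p=True
s_6={}: G((r U p))=False (r U p)=False r=False p=False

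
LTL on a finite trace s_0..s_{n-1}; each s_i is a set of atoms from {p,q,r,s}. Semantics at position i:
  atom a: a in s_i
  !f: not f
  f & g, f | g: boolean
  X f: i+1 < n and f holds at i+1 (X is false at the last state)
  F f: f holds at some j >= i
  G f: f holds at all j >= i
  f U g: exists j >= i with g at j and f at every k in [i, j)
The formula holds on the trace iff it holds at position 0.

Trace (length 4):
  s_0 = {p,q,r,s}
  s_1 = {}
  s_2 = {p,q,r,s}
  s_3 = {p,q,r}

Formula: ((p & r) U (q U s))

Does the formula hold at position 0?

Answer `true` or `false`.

s_0={p,q,r,s}: ((p & r) U (q U s))=True (p & r)=True p=True r=True (q U s)=True q=True s=True
s_1={}: ((p & r) U (q U s))=False (p & r)=False p=False r=False (q U s)=False q=False s=False
s_2={p,q,r,s}: ((p & r) U (q U s))=True (p & r)=True p=True r=True (q U s)=True q=True s=True
s_3={p,q,r}: ((p & r) U (q U s))=False (p & r)=True p=True r=True (q U s)=False q=True s=False

Answer: true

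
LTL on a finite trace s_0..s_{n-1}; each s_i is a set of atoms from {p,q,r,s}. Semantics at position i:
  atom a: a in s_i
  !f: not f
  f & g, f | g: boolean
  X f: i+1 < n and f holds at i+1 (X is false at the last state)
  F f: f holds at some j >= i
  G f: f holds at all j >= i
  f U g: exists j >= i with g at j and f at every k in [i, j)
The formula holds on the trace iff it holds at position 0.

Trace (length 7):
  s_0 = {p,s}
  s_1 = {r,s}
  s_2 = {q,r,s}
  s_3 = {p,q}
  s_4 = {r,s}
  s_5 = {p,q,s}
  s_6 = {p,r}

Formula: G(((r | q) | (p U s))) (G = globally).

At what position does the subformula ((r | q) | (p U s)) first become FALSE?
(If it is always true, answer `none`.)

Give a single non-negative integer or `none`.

Answer: none

Derivation:
s_0={p,s}: ((r | q) | (p U s))=True (r | q)=False r=False q=False (p U s)=True p=True s=True
s_1={r,s}: ((r | q) | (p U s))=True (r | q)=True r=True q=False (p U s)=True p=False s=True
s_2={q,r,s}: ((r | q) | (p U s))=True (r | q)=True r=True q=True (p U s)=True p=False s=True
s_3={p,q}: ((r | q) | (p U s))=True (r | q)=True r=False q=True (p U s)=True p=True s=False
s_4={r,s}: ((r | q) | (p U s))=True (r | q)=True r=True q=False (p U s)=True p=False s=True
s_5={p,q,s}: ((r | q) | (p U s))=True (r | q)=True r=False q=True (p U s)=True p=True s=True
s_6={p,r}: ((r | q) | (p U s))=True (r | q)=True r=True q=False (p U s)=False p=True s=False
G(((r | q) | (p U s))) holds globally = True
No violation — formula holds at every position.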